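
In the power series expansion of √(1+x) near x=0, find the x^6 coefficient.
Expand to order 6: √(1+x) = -21·x^6/1024 + 7·x^5/256 - 5·x^4/128 + x^3/16 - x^2/8 + x/2 + 1 + O(x^7).
The coefficient of x^6 is -21/1024.

Final answer: -21/1024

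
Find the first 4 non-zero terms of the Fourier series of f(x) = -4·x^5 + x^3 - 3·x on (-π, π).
(-978 - 8·π^4 + 162·π^2)·sin(x) + (-21·π^2 + 69/2 + 4·π^4)·sin(2·x) + (-8·π^4/3 - 518/81 + 178·π^2/27)·sin(3·x) + (-3·π^2 + 21/8 + 2·π^4)·sin(4·x)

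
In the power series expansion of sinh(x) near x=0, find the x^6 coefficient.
Expand to order 6: sinh(x) = x^5/120 + x^3/6 + x + O(x^7).
The coefficient of x^6 is 0.

Final answer: 0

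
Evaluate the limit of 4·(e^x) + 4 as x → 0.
Direct substitution at x = 0 gives 8.

Final answer: 8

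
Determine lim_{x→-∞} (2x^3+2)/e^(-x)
This is an ∞/∞ indeterminate form as x → -∞.
Compare growth rates of the dominant terms (exponentials ≫ polynomials ≫ logarithms), or apply L'Hôpital's rule; the quotient → 0.
Limit = 0.

Final answer: 0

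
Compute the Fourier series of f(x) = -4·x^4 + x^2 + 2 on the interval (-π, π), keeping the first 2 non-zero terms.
(-196 + 32·π^2)·cos(x) - 4·π^4/5 + 2 + π^2/3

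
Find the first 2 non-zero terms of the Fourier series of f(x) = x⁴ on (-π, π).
(48 - 8·π^2)·cos(x) + π^4/5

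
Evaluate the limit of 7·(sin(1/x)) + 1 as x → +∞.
Evaluate the dominant behaviour as x → +∞; each term tends to a finite value or vanishes.
Limit = 1.

Final answer: 1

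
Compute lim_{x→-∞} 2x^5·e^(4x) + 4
The product is a 0·∞ indeterminate form at x → -∞.
Rewrite the product as 2x^5 / e^(-4x) (an ∞/∞ form) and apply L'Hôpital, or use the standard hierarchy e^(4|x|) ≫ |x^5| as x → -∞.
The indeterminate product → 0, so the limit = 4.

Final answer: 4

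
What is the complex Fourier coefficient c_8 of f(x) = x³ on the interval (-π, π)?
Compute the real Fourier coefficients first: a_8 = 0, b_8 = 3/128 - π^2/4.
Then c_8 = (a_8 − i·b_8)/2 = -3·i/256 + i·π^2/8.

Final answer: -3·i/256 + i·π^2/8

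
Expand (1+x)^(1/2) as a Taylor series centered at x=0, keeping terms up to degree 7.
33·x^7/2048 - 21·x^6/1024 + 7·x^5/256 - 5·x^4/128 + x^3/16 - x^2/8 + x/2 + 1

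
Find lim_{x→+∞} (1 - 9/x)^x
As x → +∞: this is the defining limit (1 - 9/x)^x → e^(-9).
Limit = e^(-9).

Final answer: e^(-9)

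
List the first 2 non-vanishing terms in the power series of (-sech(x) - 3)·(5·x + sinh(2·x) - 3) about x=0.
12 - 28·x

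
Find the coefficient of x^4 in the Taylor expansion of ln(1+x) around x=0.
Expand to order 4: ln(1+x) = -x^4/4 + x^3/3 - x^2/2 + x + O(x^5).
The coefficient of x^4 is -1/4.

Final answer: -1/4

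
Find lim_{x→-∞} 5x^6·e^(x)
This is a 0·∞ indeterminate form at x → -∞.
Rewrite the product as 5x^6 / e^(-x) (an ∞/∞ form) and apply L'Hôpital, or use the standard hierarchy e^(|x|) ≫ |x^6| as x → -∞.
The indeterminate product → 0, so the limit = 0.

Final answer: 0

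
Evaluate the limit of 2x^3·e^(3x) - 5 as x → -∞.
The product is a 0·∞ indeterminate form at x → -∞.
Rewrite the product as 2x^3 / e^(-3x) (an ∞/∞ form) and apply L'Hôpital, or use the standard hierarchy e^(3|x|) ≫ |x^3| as x → -∞.
The indeterminate product → 0, so the limit = -5.

Final answer: -5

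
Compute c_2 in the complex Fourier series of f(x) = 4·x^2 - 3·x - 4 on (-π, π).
Compute the real Fourier coefficients first: a_2 = 4, b_2 = 3.
Then c_2 = (a_2 − i·b_2)/2 = 2 - 3·i/2.

Final answer: 2 - 3·i/2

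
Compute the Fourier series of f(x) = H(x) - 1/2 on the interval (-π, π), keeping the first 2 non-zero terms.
2·sin(x)/π + 2·sin(3·x)/(3·π)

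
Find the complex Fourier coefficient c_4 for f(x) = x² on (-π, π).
Compute the real Fourier coefficients first: a_4 = 1/4, b_4 = 0.
Then c_4 = (a_4 − i·b_4)/2 = 1/8.

Final answer: 1/8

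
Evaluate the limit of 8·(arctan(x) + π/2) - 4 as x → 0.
Direct substitution at x = 0 gives -4 + 4·π.

Final answer: -4 + 4·π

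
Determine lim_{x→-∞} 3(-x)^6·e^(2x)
This is a 0·∞ indeterminate form at x → -∞.
Rewrite the product as 3(-x)^6 / e^(-2x) (an ∞/∞ form) and apply L'Hôpital, or use the standard hierarchy e^(2|x|) ≫ |(-x)^6| as x → -∞.
The indeterminate product → 0, so the limit = 0.

Final answer: 0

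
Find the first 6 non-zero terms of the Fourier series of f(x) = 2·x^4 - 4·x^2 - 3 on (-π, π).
(112 - 16·π^2)·cos(x) + (-10 + 4·π^2)·cos(2·x) + (80/27 - 16·π^2/9)·cos(3·x) + (-11/8 + π^2)·cos(4·x) + (496/625 - 16·π^2/25)·cos(5·x) - 4·π^2/3 - 3 + 2·π^4/5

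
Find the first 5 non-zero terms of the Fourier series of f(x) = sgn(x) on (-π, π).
4·sin(x)/π + 4·sin(3·x)/(3·π) + 4·sin(5·x)/(5·π) + 4·sin(7·x)/(7·π) + 4·sin(9·x)/(9·π)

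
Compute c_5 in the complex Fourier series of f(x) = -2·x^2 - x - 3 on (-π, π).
Compute the real Fourier coefficients first: a_5 = 8/25, b_5 = -2/5.
Then c_5 = (a_5 − i·b_5)/2 = 4/25 + i/5.

Final answer: 4/25 + i/5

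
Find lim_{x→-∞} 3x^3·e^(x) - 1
The product is a 0·∞ indeterminate form at x → -∞.
Rewrite the product as 3x^3 / e^(-x) (an ∞/∞ form) and apply L'Hôpital, or use the standard hierarchy e^(|x|) ≫ |x^3| as x → -∞.
The indeterminate product → 0, so the limit = -1.

Final answer: -1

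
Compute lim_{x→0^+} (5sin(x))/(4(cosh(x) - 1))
Both numerator and denominator → 0 as x → 0^+; this is a 0/0 indeterminate form.
Expand each to leading order near x = 0: numerator ~ 5·x, denominator ~ 2·x^2.
The limit of the ratio is ∞.

Final answer: ∞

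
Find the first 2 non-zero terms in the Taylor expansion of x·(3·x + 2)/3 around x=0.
x^2 + 2·x/3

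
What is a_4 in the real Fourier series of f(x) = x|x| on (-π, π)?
a_4 = (1/π) ∫_{-π}^{π} f(x)·cos(4x) dx.
Evaluate the integral (use parity and integration by parts as needed): a_4 = 0.

Final answer: 0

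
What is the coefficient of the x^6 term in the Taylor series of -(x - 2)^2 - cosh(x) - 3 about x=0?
Expand to order 6: -(x - 2)^2 - cosh(x) - 3 = -x^6/720 - x^4/24 - 3·x^2/2 + 4·x - 8 + O(x^7).
The coefficient of x^6 is -1/720.

Final answer: -1/720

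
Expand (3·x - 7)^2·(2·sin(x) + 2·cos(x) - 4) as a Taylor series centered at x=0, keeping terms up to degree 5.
-341·x^5/60 + 109·x^4/12 + 131·x^3/3 - 151·x^2 + 182·x - 98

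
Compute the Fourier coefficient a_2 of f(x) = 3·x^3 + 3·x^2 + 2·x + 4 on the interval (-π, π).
a_2 = (1/π) ∫_{-π}^{π} f(x)·cos(2x) dx.
Evaluate the integral (use parity and integration by parts as needed): a_2 = 3.

Final answer: 3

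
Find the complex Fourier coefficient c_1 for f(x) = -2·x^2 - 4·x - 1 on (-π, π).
Compute the real Fourier coefficients first: a_1 = 8, b_1 = -8.
Then c_1 = (a_1 − i·b_1)/2 = 4 + 4·i.

Final answer: 4 + 4·i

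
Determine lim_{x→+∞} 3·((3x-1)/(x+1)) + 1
Evaluate the dominant behaviour as x → +∞; each term tends to a finite value or vanishes.
Limit = 10.

Final answer: 10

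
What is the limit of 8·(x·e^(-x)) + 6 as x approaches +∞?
Evaluate the dominant behaviour as x → +∞; each term tends to a finite value or vanishes.
Limit = 6.

Final answer: 6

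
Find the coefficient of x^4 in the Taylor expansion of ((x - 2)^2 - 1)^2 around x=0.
Expand to order 4: ((x - 2)^2 - 1)^2 = x^4 - 8·x^3 + 22·x^2 - 24·x + 9 + O(x^5).
The coefficient of x^4 is 1.

Final answer: 1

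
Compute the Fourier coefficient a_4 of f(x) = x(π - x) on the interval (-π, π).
a_4 = (1/π) ∫_{-π}^{π} f(x)·cos(4x) dx.
Evaluate the integral (use parity and integration by parts as needed): a_4 = -1/4.

Final answer: -1/4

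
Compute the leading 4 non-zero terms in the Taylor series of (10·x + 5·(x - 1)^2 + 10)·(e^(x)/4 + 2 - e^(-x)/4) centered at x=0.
15·x^3/4 + 10·x^2 + 15·x/2 + 30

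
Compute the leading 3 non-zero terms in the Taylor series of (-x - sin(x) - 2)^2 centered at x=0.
4·x^2 + 8·x + 4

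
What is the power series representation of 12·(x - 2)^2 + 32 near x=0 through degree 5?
12·x^2 - 48·x + 80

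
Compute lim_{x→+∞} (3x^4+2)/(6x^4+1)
This is an ∞/∞ indeterminate form as x → +∞.
Divide numerator and denominator by x^4 and let the lower-order terms vanish; the leading terms give 3/6 = 1/2.
Limit = 1/2.

Final answer: 1/2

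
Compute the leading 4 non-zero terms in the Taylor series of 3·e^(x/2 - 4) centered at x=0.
x^3·e^(-4)/16 + 3·x^2·e^(-4)/8 + 3·x·e^(-4)/2 + 3·e^(-4)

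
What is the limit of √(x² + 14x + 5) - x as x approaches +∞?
As x → +∞: multiply by the conjugate to get (14x+5)/(√(x²+14x+5)+x); the denominator ~ 2x, so the limit is 14/2 = 7.
Limit = 7.

Final answer: 7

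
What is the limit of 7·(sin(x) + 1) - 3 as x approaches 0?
Direct substitution at x = 0 gives 4.

Final answer: 4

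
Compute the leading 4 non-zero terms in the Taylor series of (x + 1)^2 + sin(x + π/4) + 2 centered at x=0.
-√(2)·x^3/12 + x^2·(1 - √(2)/4) + x·(√(2)/2 + 2) + √(2)/2 + 3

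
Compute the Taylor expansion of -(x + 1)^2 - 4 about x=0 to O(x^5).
-x^2 - 2·x - 5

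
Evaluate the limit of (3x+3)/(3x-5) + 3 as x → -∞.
Evaluate the dominant behaviour as x → -∞; each term tends to a finite value or vanishes.
Limit = 4.

Final answer: 4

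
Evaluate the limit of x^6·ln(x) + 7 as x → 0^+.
The product is a 0·∞ indeterminate form at x → 0⁺.
Rewrite the product as ln(x) / x^(-6) and apply L'Hôpital, or use the standard hierarchy x^(-6) ≫ |ln x| as x → 0⁺.
The indeterminate product → 0, so the limit = 7.

Final answer: 7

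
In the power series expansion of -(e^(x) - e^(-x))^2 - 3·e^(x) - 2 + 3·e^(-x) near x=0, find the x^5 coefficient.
Expand to order 5: -(e^(x) - e^(-x))^2 - 3·e^(x) - 2 + 3·e^(-x) = -x^5/20 - 4·x^4/3 - x^3 - 4·x^2 - 6·x - 2 + O(x^6).
The coefficient of x^5 is -1/20.

Final answer: -1/20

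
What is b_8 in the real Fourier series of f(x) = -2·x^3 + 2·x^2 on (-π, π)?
b_8 = (1/π) ∫_{-π}^{π} f(x)·sin(8x) dx.
Evaluate the integral (use parity and integration by parts as needed): b_8 = -3/64 + π^2/2.

Final answer: -3/64 + π^2/2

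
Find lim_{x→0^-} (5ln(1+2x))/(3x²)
Both numerator and denominator → 0 as x → 0^-; this is a 0/0 indeterminate form.
Expand each to leading order near x = 0: numerator ~ 10·x, denominator ~ 3·x^2.
The limit of the ratio is -∞.

Final answer: -∞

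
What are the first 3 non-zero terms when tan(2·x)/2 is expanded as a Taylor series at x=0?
32·x^5/15 + 4·x^3/3 + x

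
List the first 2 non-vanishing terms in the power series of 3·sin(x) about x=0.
-x^3/2 + 3·x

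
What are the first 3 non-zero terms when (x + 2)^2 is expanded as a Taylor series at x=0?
x^2 + 4·x + 4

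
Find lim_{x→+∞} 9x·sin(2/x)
As x → +∞: let u = 2/x → 0⁺; then 9·x·sin(2/x) = 9·2·sin(u)/u → 9·2·1 = 18.
Limit = 18.

Final answer: 18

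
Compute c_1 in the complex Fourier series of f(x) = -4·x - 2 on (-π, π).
Compute the real Fourier coefficients first: a_1 = 0, b_1 = -8.
Then c_1 = (a_1 − i·b_1)/2 = 4·i.

Final answer: 4·i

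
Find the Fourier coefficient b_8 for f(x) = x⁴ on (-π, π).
b_8 = (1/π) ∫_{-π}^{π} f(x)·sin(8x) dx.
Evaluate the integral (use parity and integration by parts as needed): b_8 = 0.

Final answer: 0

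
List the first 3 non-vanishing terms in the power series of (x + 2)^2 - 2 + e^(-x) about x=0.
3·x^2/2 + 3·x + 3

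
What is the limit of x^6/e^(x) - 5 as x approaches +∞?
The quotient is an ∞/∞ indeterminate form as x → +∞.
The exponential denominator e^(x) dominates the polynomial numerator (e^x ≫ x^6 as x → ∞), so the quotient → 0.
Adding the constant: 0 - 5 = -5. Limit = -5.

Final answer: -5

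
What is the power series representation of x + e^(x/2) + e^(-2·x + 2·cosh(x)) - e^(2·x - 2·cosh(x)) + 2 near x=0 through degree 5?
x^5·(-83·e^(2)/30 + 1/3840 + 7·e^(-2)/30) + x^4·(1/384 + 11·e^(-2)/12 + 13·e^(2)/4) + x^3·(-10·e^(2)/3 + 1/48 + 2·e^(-2)/3) + x^2·(-e^(-2) + 1/8 + 3·e^(2)) + x·(-2·e^(2) - 2·e^(-2) + 3/2) - e^(-2) + 3 + e^(2)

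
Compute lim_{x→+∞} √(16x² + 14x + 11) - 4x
As x → +∞: multiply by the conjugate to get (14x+11)/(√(16x²+14x+11)+4x); the denominator ~ 8x, so the limit is 14/8 = 7/4.
Limit = 7/4.

Final answer: 7/4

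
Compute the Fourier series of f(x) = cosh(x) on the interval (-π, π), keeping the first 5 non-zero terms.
-cos(x)·sinh(π)/π + 2·cos(2·x)·sinh(π)/(5·π) - cos(3·x)·sinh(π)/(5·π) + 2·cos(4·x)·sinh(π)/(17·π) + sinh(π)/π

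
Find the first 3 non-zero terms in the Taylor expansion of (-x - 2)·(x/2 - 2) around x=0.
-x^2/2 + x + 4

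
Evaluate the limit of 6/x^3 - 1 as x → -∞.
Evaluate the dominant behaviour as x → -∞; each term tends to a finite value or vanishes.
Limit = -1.

Final answer: -1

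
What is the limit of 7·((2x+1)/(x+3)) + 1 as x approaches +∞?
Evaluate the dominant behaviour as x → +∞; each term tends to a finite value or vanishes.
Limit = 15.

Final answer: 15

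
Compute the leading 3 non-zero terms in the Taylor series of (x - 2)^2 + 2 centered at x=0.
x^2 - 4·x + 6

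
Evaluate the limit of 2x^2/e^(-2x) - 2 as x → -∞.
The quotient is an ∞/∞ indeterminate form as x → -∞.
Compare growth rates of the dominant terms (exponentials ≫ polynomials ≫ logarithms), or apply L'Hôpital's rule; the quotient → 0.
Adding the constant: 0 - 2 = -2. Limit = -2.

Final answer: -2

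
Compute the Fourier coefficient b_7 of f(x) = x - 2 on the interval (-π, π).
b_7 = (1/π) ∫_{-π}^{π} f(x)·sin(7x) dx.
Evaluate the integral (use parity and integration by parts as needed): b_7 = 2/7.

Final answer: 2/7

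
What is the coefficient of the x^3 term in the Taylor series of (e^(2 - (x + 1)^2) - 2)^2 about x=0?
Expand to order 3: (e^(2 - (x + 1)^2) - 2)^2 = x^3·(-2 + e)^2·(-4·e^(2)/(-2 + e)^2 + 4·e/(3·(-2 + e))) + x^2·(-2 + e)^2·(2·e/(-2 + e) + 4·e^(2)/(-2 + e)^2) - 4·e·x·(-2 + e) + (-2 + e)^2 + O(x^4).
The coefficient of x^3 is (-2 + e)^2·(-4·e^(2)/(-2 + e)^2 + 4·e/(3·(-2 + e))).

Final answer: (-2 + e)^2·(-4·e^(2)/(-2 + e)^2 + 4·e/(3·(-2 + e)))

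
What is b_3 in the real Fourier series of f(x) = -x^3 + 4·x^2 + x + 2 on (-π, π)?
b_3 = (1/π) ∫_{-π}^{π} f(x)·sin(3x) dx.
Evaluate the integral (use parity and integration by parts as needed): b_3 = 10/9 - 2·π^2/3.

Final answer: 10/9 - 2·π^2/3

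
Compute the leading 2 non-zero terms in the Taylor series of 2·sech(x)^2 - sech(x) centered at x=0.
1 - 3·x^2/2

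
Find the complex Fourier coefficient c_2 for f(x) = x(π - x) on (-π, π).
Compute the real Fourier coefficients first: a_2 = -1, b_2 = -π.
Then c_2 = (a_2 − i·b_2)/2 = -1/2 + i·π/2.

Final answer: -1/2 + i·π/2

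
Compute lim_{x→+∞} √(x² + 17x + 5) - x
This is an ∞ − ∞ indeterminate form.
Multiply and divide by the conjugate √(x²+17x + 5) + x; the x² terms cancel, leaving (17x + 5)/(√(x²+17x + 5)+x) → 17/2.
Limit = 17/2.

Final answer: 17/2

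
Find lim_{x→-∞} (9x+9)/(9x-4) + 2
Evaluate the dominant behaviour as x → -∞; each term tends to a finite value or vanishes.
Limit = 3.

Final answer: 3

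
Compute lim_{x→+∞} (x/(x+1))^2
As x → +∞: x/(x+1) = 1/(1 + 1/x) → 1, and the 2nd power of a limit-1 base also → 1.
Limit = 1.

Final answer: 1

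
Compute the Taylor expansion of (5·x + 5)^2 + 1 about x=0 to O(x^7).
25·x^2 + 50·x + 26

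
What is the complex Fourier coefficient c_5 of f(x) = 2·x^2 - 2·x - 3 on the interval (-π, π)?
Compute the real Fourier coefficients first: a_5 = -8/25, b_5 = -4/5.
Then c_5 = (a_5 − i·b_5)/2 = -4/25 + 2·i/5.

Final answer: -4/25 + 2·i/5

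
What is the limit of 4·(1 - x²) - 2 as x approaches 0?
Direct substitution at x = 0 gives 2.

Final answer: 2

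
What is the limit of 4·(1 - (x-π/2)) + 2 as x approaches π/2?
Direct substitution at x = π/2 gives 6.

Final answer: 6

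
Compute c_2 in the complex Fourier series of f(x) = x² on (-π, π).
Compute the real Fourier coefficients first: a_2 = 1, b_2 = 0.
Then c_2 = (a_2 − i·b_2)/2 = 1/2.

Final answer: 1/2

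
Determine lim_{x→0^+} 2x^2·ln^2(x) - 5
The product is a 0·∞ indeterminate form at x → 0⁺.
Rewrite the product as 2·ln^2(x) / x^(-2) and apply L'Hôpital, or use the standard hierarchy x^(-2) ≫ |ln x|^2 as x → 0⁺.
The indeterminate product → 0, so the limit = -5.

Final answer: -5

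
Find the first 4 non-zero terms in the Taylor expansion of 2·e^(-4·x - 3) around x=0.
-64·x^3·e^(-3)/3 + 16·x^2·e^(-3) - 8·x·e^(-3) + 2·e^(-3)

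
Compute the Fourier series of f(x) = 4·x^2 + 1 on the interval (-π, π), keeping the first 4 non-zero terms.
-16·cos(x) + 4·cos(2·x) - 16·cos(3·x)/9 + 1 + 4·π^2/3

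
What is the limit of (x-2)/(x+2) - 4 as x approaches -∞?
Evaluate the dominant behaviour as x → -∞; each term tends to a finite value or vanishes.
Limit = -3.

Final answer: -3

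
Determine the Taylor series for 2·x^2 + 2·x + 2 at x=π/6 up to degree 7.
π^2/18 + π/3 + 2 + (2 + 2·π/3)·(x - π/6) + 2·(x - π/6)^2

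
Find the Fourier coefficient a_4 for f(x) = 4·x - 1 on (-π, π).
a_4 = (1/π) ∫_{-π}^{π} f(x)·cos(4x) dx.
Evaluate the integral (use parity and integration by parts as needed): a_4 = 0.

Final answer: 0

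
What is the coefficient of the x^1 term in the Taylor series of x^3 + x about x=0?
Expand to order 1: x^3 + x = x + O(x^2).
The coefficient of x^1 is 1.

Final answer: 1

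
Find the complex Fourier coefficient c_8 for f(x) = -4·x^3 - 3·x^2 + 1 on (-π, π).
Compute the real Fourier coefficients first: a_8 = -3/16, b_8 = -3/32 + π^2.
Then c_8 = (a_8 − i·b_8)/2 = -3/32 - i·π^2/2 + 3·i/64.

Final answer: -3/32 - i·π^2/2 + 3·i/64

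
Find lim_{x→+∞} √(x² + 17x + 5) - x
This is an ∞ − ∞ indeterminate form.
Multiply and divide by the conjugate √(x²+17x + 5) + x; the x² terms cancel, leaving (17x + 5)/(√(x²+17x + 5)+x) → 17/2.
Limit = 17/2.

Final answer: 17/2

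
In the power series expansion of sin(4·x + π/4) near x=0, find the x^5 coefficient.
Expand to order 5: sin(4·x + π/4) = 64·√(2)·x^5/15 + 16·√(2)·x^4/3 - 16·√(2)·x^3/3 - 4·√(2)·x^2 + 2·√(2)·x + √(2)/2 + O(x^6).
The coefficient of x^5 is 64·√(2)/15.

Final answer: 64·√(2)/15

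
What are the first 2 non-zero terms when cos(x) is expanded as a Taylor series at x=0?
1 - x^2/2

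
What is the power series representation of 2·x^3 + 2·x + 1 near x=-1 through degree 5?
-3 + 8·(x + 1) - 6·(x + 1)^2 + 2·(x + 1)^3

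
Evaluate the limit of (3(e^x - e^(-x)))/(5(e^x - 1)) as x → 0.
Both numerator and denominator → 0 as x → 0; this is a 0/0 indeterminate form.
Expand each to leading order near x = 0: numerator ~ 6·x, denominator ~ 5·x.
The limit of the ratio is 6/5.

Final answer: 6/5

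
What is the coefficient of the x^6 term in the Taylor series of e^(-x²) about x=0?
Expand to order 6: e^(-x²) = -x^6/6 + x^4/2 - x^2 + 1 + O(x^7).
The coefficient of x^6 is -1/6.

Final answer: -1/6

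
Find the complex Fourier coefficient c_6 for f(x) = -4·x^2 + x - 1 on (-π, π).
Compute the real Fourier coefficients first: a_6 = -4/9, b_6 = -1/3.
Then c_6 = (a_6 − i·b_6)/2 = -2/9 + i/6.

Final answer: -2/9 + i/6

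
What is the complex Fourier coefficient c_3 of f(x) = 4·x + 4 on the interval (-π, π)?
Compute the real Fourier coefficients first: a_3 = 0, b_3 = 8/3.
Then c_3 = (a_3 − i·b_3)/2 = -4·i/3.

Final answer: -4·i/3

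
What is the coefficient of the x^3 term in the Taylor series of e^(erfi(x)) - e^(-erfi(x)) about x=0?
Expand to order 3: e^(erfi(x)) - e^(-erfi(x)) = x^3·(8/(3·π^(3/2)) + 4/(3·√(π))) + 4·x/√(π) + O(x^4).
The coefficient of x^3 is 8/(3·π^(3/2)) + 4/(3·√(π)).

Final answer: 8/(3·π^(3/2)) + 4/(3·√(π))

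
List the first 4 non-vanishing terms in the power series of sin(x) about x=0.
-x^7/5040 + x^5/120 - x^3/6 + x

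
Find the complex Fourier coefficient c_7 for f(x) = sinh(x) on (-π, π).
Compute the real Fourier coefficients first: a_7 = 0, b_7 = 7·sinh(π)/(25·π).
Then c_7 = (a_7 − i·b_7)/2 = -7·i·sinh(π)/(50·π).

Final answer: -7·i·sinh(π)/(50·π)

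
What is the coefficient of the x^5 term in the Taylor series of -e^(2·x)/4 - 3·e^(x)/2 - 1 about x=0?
Expand to order 5: -e^(2·x)/4 - 3·e^(x)/2 - 1 = -19·x^5/240 - 11·x^4/48 - 7·x^3/12 - 5·x^2/4 - 2·x - 11/4 + O(x^6).
The coefficient of x^5 is -19/240.

Final answer: -19/240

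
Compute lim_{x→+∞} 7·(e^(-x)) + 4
Evaluate the dominant behaviour as x → +∞; each term tends to a finite value or vanishes.
Limit = 4.

Final answer: 4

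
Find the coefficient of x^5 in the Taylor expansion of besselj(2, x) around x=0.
Expand to order 5: besselj(2, x) = -x^4/96 + x^2/8 + O(x^6).
The coefficient of x^5 is 0.

Final answer: 0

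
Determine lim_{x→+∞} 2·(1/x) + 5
Evaluate the dominant behaviour as x → +∞; each term tends to a finite value or vanishes.
Limit = 5.

Final answer: 5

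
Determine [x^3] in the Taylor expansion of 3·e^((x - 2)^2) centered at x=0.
Expand to order 3: 3·e^((x - 2)^2) = -44·x^3·e^(4) + 27·x^2·e^(4) - 12·x·e^(4) + 3·e^(4) + O(x^4).
The coefficient of x^3 is -44·e^(4).

Final answer: -44·e^(4)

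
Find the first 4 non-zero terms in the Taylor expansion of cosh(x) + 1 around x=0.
x^6/720 + x^4/24 + x^2/2 + 2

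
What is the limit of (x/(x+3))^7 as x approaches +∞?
As x → +∞: x/(x+3) = 1/(1 + 3/x) → 1, and the 7th power of a limit-1 base also → 1.
Limit = 1.

Final answer: 1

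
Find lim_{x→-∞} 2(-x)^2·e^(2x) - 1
The product is a 0·∞ indeterminate form at x → -∞.
Rewrite the product as 2(-x)^2 / e^(-2x) (an ∞/∞ form) and apply L'Hôpital, or use the standard hierarchy e^(2|x|) ≫ |(-x)^2| as x → -∞.
The indeterminate product → 0, so the limit = -1.

Final answer: -1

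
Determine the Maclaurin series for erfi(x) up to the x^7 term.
x^7/(21·√(π)) + x^5/(5·√(π)) + 2·x^3/(3·√(π)) + 2·x/√(π)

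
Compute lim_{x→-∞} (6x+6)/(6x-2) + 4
Evaluate the dominant behaviour as x → -∞; each term tends to a finite value or vanishes.
Limit = 5.

Final answer: 5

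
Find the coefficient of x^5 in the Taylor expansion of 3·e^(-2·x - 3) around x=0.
Expand to order 5: 3·e^(-2·x - 3) = -4·x^5·e^(-3)/5 + 2·x^4·e^(-3) - 4·x^3·e^(-3) + 6·x^2·e^(-3) - 6·x·e^(-3) + 3·e^(-3) + O(x^6).
The coefficient of x^5 is -4·e^(-3)/5.

Final answer: -4·e^(-3)/5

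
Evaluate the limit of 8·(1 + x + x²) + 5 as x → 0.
Direct substitution at x = 0 gives 13.

Final answer: 13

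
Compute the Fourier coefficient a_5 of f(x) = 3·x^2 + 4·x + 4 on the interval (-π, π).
a_5 = (1/π) ∫_{-π}^{π} f(x)·cos(5x) dx.
Evaluate the integral (use parity and integration by parts as needed): a_5 = -12/25.

Final answer: -12/25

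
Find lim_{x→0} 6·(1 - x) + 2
Direct substitution at x = 0 gives 8.

Final answer: 8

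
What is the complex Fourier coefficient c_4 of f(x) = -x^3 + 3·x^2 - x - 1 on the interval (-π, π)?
Compute the real Fourier coefficients first: a_4 = 3/4, b_4 = 5/16 + π^2/2.
Then c_4 = (a_4 − i·b_4)/2 = 3/8 - i·π^2/4 - 5·i/32.

Final answer: 3/8 - i·π^2/4 - 5·i/32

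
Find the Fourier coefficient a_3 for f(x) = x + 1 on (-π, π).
a_3 = (1/π) ∫_{-π}^{π} f(x)·cos(3x) dx.
Evaluate the integral (use parity and integration by parts as needed): a_3 = 0.

Final answer: 0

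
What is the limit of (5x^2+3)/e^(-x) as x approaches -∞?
This is an ∞/∞ indeterminate form as x → -∞.
Compare growth rates of the dominant terms (exponentials ≫ polynomials ≫ logarithms), or apply L'Hôpital's rule; the quotient → 0.
Limit = 0.

Final answer: 0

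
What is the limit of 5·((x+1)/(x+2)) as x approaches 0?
Direct substitution at x = 0 gives 5/2.

Final answer: 5/2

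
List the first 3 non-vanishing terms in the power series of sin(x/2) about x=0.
x^5/3840 - x^3/48 + x/2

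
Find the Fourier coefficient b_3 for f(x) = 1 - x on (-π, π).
b_3 = (1/π) ∫_{-π}^{π} f(x)·sin(3x) dx.
Evaluate the integral (use parity and integration by parts as needed): b_3 = -2/3.

Final answer: -2/3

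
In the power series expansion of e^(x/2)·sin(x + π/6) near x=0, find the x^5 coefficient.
Expand to order 5: e^(x/2)·sin(x + π/6) = x^5·(41/7680 - 19·√(3)/3840) + x^4·(-√(3)/32 - 7/768) + x^3·(-11/96 - √(3)/48) + x^2·(-3/16 + √(3)/4) + x·(1/4 + √(3)/2) + 1/2 + O(x^6).
The coefficient of x^5 is 41/7680 - 19·√(3)/3840.

Final answer: 41/7680 - 19·√(3)/3840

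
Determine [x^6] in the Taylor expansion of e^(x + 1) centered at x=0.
Expand to order 6: e^(x + 1) = e·x^6/720 + e·x^5/120 + e·x^4/24 + e·x^3/6 + e·x^2/2 + e·x + e + O(x^7).
The coefficient of x^6 is e/720.

Final answer: e/720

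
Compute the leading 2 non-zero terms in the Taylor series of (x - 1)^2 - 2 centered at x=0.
-2·x - 1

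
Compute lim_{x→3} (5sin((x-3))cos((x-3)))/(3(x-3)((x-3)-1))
Both numerator and denominator → 0 as x → 3; this is a 0/0 indeterminate form.
Expand each to leading order near x = 3: numerator ~ 5·(x - 3), denominator ~ -3·(x - 3).
The limit of the ratio is -5/3.

Final answer: -5/3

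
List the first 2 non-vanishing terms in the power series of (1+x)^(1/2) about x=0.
x/2 + 1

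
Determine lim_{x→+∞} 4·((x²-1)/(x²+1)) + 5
Evaluate the dominant behaviour as x → +∞; each term tends to a finite value or vanishes.
Limit = 9.

Final answer: 9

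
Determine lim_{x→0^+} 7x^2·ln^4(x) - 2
The product is a 0·∞ indeterminate form at x → 0⁺.
Rewrite the product as 7·ln^4(x) / x^(-2) and apply L'Hôpital, or use the standard hierarchy x^(-2) ≫ |ln x|^4 as x → 0⁺.
The indeterminate product → 0, so the limit = -2.

Final answer: -2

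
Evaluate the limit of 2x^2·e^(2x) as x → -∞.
This is a 0·∞ indeterminate form at x → -∞.
Rewrite the product as 2x^2 / e^(-2x) (an ∞/∞ form) and apply L'Hôpital, or use the standard hierarchy e^(2|x|) ≫ |x^2| as x → -∞.
The indeterminate product → 0, so the limit = 0.

Final answer: 0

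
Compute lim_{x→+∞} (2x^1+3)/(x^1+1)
This is an ∞/∞ indeterminate form as x → +∞.
Divide numerator and denominator by x and let the lower-order terms vanish; the leading terms give 2/1 = 2.
Limit = 2.

Final answer: 2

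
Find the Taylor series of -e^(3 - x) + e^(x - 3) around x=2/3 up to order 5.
(1 - e^(14/3))·e^(-7/3) + (1 + e^(14/3))·e^(-7/3)·(x - 2/3) + (1 - e^(14/3))·e^(-7/3)·(x - 2/3)^2/2 + (1 + e^(14/3))·e^(-7/3)·(x - 2/3)^3/6 + (1 - e^(14/3))·e^(-7/3)·(x - 2/3)^4/24 + (1 + e^(14/3))·e^(-7/3)·(x - 2/3)^5/120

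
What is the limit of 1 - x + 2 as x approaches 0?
Direct substitution at x = 0 gives 3.

Final answer: 3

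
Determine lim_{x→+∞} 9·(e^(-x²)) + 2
Evaluate the dominant behaviour as x → +∞; each term tends to a finite value or vanishes.
Limit = 2.

Final answer: 2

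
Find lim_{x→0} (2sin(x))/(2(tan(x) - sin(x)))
Both numerator and denominator → 0 as x → 0; this is a 0/0 indeterminate form.
Expand each to leading order near x = 0: numerator ~ 2·x, denominator ~ x^3.
The limit of the ratio is ∞.

Final answer: ∞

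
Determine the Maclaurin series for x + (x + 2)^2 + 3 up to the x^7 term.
x^2 + 5·x + 7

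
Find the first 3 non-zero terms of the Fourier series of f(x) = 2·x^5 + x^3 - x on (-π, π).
(-78·π^2 + 4·π^4 + 466)·sin(x) + (-2·π^4 - 25/2 + 9·π^2)·sin(2·x) + (-62·π^2/27 + 70/81 + 4·π^4/3)·sin(3·x)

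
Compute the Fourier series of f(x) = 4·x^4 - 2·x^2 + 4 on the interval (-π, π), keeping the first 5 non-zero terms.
(200 - 32·π^2)·cos(x) + (-14 + 8·π^2)·cos(2·x) + (88/27 - 32·π^2/9)·cos(3·x) + (-5/4 + 2·π^2)·cos(4·x) - 2·π^2/3 + 4 + 4·π^4/5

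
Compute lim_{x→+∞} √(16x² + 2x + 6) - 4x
As x → +∞: multiply by the conjugate to get (2x+6)/(√(16x²+2x+6)+4x); the denominator ~ 8x, so the limit is 2/8 = 1/4.
Limit = 1/4.

Final answer: 1/4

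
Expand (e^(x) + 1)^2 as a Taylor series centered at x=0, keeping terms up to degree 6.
11·x^6/120 + 17·x^5/60 + 3·x^4/4 + 5·x^3/3 + 3·x^2 + 4·x + 4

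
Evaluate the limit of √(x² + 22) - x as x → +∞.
This is an ∞ − ∞ indeterminate form.
Multiply and divide by the conjugate √(x²+22) + x; the x² terms cancel, leaving 22/(√(x²+22)+x) → 0.
Limit = 0.

Final answer: 0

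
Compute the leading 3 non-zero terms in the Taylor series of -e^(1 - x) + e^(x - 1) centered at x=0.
x^2·(-e/2 + e^(-1)/2) + x·(e^(-1) + e) - e + e^(-1)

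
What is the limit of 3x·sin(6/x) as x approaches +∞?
As x → +∞: let u = 6/x → 0⁺; then 3·x·sin(6/x) = 3·6·sin(u)/u → 3·6·1 = 18.
Limit = 18.

Final answer: 18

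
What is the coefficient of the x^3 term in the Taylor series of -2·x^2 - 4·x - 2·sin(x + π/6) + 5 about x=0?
Expand to order 3: -2·x^2 - 4·x - 2·sin(x + π/6) + 5 = √(3)·x^3/6 - 3·x^2/2 + x·(-4 - √(3)) + 4 + O(x^4).
The coefficient of x^3 is √(3)/6.

Final answer: √(3)/6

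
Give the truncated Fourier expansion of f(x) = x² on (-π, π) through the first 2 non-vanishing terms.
-4·cos(x) + π^2/3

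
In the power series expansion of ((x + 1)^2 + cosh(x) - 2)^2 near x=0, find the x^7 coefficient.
Expand to order 7: ((x + 1)^2 + cosh(x) - 2)^2 = x^7/180 + x^6/8 + x^5/6 + 9·x^4/4 + 6·x^3 + 4·x^2 + O(x^8).
The coefficient of x^7 is 1/180.

Final answer: 1/180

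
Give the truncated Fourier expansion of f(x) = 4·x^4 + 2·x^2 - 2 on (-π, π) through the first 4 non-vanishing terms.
(184 - 32·π^2)·cos(x) + (-10 + 8·π^2)·cos(2·x) + (40/27 - 32·π^2/9)·cos(3·x) - 2 + 2·π^2/3 + 4·π^4/5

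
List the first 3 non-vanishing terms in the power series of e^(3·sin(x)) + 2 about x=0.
9·x^2/2 + 3·x + 3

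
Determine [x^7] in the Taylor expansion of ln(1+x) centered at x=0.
Expand to order 7: ln(1+x) = x^7/7 - x^6/6 + x^5/5 - x^4/4 + x^3/3 - x^2/2 + x + O(x^8).
The coefficient of x^7 is 1/7.

Final answer: 1/7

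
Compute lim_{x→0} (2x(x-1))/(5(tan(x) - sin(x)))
Both numerator and denominator → 0 as x → 0; this is a 0/0 indeterminate form.
Expand each to leading order near x = 0: numerator ~ -2·x, denominator ~ 5·x^3/2.
The limit of the ratio is -∞.

Final answer: -∞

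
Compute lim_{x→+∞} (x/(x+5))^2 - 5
As x → +∞: x/(x+5) = 1/(1 + 5/x) → 1, and the 2nd power of a limit-1 base also → 1; with the additive constant, 1 - 5 = -4.
Limit = -4.

Final answer: -4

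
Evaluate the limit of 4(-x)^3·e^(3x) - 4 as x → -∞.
The product is a 0·∞ indeterminate form at x → -∞.
Rewrite the product as 4(-x)^3 / e^(-3x) (an ∞/∞ form) and apply L'Hôpital, or use the standard hierarchy e^(3|x|) ≫ |(-x)^3| as x → -∞.
The indeterminate product → 0, so the limit = -4.

Final answer: -4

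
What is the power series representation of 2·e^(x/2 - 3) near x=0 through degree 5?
x^5·e^(-3)/1920 + x^4·e^(-3)/192 + x^3·e^(-3)/24 + x^2·e^(-3)/4 + x·e^(-3) + 2·e^(-3)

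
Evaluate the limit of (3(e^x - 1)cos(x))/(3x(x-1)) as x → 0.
Both numerator and denominator → 0 as x → 0; this is a 0/0 indeterminate form.
Expand each to leading order near x = 0: numerator ~ 3·x, denominator ~ -3·x.
The limit of the ratio is -1.

Final answer: -1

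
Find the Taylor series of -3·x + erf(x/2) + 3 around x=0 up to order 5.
x^5/(160·√(π)) - x^3/(12·√(π)) + x·(-3 + 1/√(π)) + 3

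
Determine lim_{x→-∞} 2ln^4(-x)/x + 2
The quotient is an ∞/∞ indeterminate form as x → -∞.
Compare growth rates of the dominant terms (exponentials ≫ polynomials ≫ logarithms), or apply L'Hôpital's rule; the quotient → 0.
Adding the constant: 0 + 2 = 2. Limit = 2.

Final answer: 2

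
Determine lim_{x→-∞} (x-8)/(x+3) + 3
Evaluate the dominant behaviour as x → -∞; each term tends to a finite value or vanishes.
Limit = 4.

Final answer: 4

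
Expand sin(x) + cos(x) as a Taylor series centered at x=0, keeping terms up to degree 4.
x^4/24 - x^3/6 - x^2/2 + x + 1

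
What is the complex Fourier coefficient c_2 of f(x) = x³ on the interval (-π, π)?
Compute the real Fourier coefficients first: a_2 = 0, b_2 = 3/2 - π^2.
Then c_2 = (a_2 − i·b_2)/2 = -3·i/4 + i·π^2/2.

Final answer: -3·i/4 + i·π^2/2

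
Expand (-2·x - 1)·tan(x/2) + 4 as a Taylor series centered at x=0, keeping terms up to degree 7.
-17·x^7/40320 - x^6/120 - x^5/240 - x^4/12 - x^3/24 - x^2 - x/2 + 4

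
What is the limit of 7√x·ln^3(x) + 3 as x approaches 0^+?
The product is a 0·∞ indeterminate form at x → 0⁺.
Rewrite the product as 7·ln^3(x) / x^(-1/2) and apply L'Hôpital, or use the standard hierarchy x^(-1/2) ≫ |ln x|^3 as x → 0⁺.
The indeterminate product → 0, so the limit = 3.

Final answer: 3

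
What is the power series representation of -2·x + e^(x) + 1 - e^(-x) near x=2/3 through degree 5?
(-3 - e^(2/3) + 3·e^(4/3))·e^(-2/3)/3 + (-2·e^(2/3) + 1 + e^(4/3))·e^(-2/3)·(x - 2/3) + (-1 + e^(4/3))·e^(-2/3)·(x - 2/3)^2/2 + (1 + e^(4/3))·e^(-2/3)·(x - 2/3)^3/6 + (-1 + e^(4/3))·e^(-2/3)·(x - 2/3)^4/24 + (1 + e^(4/3))·e^(-2/3)·(x - 2/3)^5/120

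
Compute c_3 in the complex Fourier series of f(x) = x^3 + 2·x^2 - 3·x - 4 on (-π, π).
Compute the real Fourier coefficients first: a_3 = -8/9, b_3 = -22/9 + 2·π^2/3.
Then c_3 = (a_3 − i·b_3)/2 = -4/9 - i·π^2/3 + 11·i/9.

Final answer: -4/9 - i·π^2/3 + 11·i/9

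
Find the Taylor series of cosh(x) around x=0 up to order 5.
x^4/24 + x^2/2 + 1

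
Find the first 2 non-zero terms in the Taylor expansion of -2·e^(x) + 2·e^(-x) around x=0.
-2·x^3/3 - 4·x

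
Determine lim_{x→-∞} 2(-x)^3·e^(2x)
This is a 0·∞ indeterminate form at x → -∞.
Rewrite the product as 2(-x)^3 / e^(-2x) (an ∞/∞ form) and apply L'Hôpital, or use the standard hierarchy e^(2|x|) ≫ |(-x)^3| as x → -∞.
The indeterminate product → 0, so the limit = 0.

Final answer: 0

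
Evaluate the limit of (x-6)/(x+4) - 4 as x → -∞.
Evaluate the dominant behaviour as x → -∞; each term tends to a finite value or vanishes.
Limit = -3.

Final answer: -3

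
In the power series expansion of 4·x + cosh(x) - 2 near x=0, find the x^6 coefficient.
Expand to order 6: 4·x + cosh(x) - 2 = x^6/720 + x^4/24 + x^2/2 + 4·x - 1 + O(x^7).
The coefficient of x^6 is 1/720.

Final answer: 1/720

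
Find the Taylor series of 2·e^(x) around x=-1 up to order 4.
2·e^(-1) + 2·e^(-1)·(x + 1) + e^(-1)·(x + 1)^2 + e^(-1)·(x + 1)^3/3 + e^(-1)·(x + 1)^4/12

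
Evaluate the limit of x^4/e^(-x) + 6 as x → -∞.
The quotient is an ∞/∞ indeterminate form as x → -∞.
Compare growth rates of the dominant terms (exponentials ≫ polynomials ≫ logarithms), or apply L'Hôpital's rule; the quotient → 0.
Adding the constant: 0 + 6 = 6. Limit = 6.

Final answer: 6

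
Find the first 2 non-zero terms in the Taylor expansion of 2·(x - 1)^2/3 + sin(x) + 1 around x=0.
5/3 - x/3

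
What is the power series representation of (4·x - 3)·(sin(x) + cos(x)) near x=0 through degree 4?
-19·x^4/24 - 3·x^3/2 + 11·x^2/2 + x - 3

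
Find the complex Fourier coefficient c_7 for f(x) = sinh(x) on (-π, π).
Compute the real Fourier coefficients first: a_7 = 0, b_7 = 7·sinh(π)/(25·π).
Then c_7 = (a_7 − i·b_7)/2 = -7·i·sinh(π)/(50·π).

Final answer: -7·i·sinh(π)/(50·π)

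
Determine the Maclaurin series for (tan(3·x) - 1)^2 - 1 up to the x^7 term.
-8262·x^7/35 + 1377·x^6/5 - 324·x^5/5 + 54·x^4 - 18·x^3 + 9·x^2 - 6·x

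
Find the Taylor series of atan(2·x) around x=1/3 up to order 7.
atan(2/3) + 18·(x - 1/3)/13 - 216·(x - 1/3)^2/169 + 648·(x - 1/3)^3/2197 + 38880·(x - 1/3)^4/28561 - 4642272·(x - 1/3)^5/1856465 + 6438528·(x - 1/3)^6/4826809 + 1245435264·(x - 1/3)^7/439239619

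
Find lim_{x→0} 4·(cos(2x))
Direct substitution at x = 0 gives 4.

Final answer: 4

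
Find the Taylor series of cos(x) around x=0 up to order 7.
-x^6/720 + x^4/24 - x^2/2 + 1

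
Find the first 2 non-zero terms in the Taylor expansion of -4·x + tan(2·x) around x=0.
8·x^3/3 - 2·x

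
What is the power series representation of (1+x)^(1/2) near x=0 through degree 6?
-21·x^6/1024 + 7·x^5/256 - 5·x^4/128 + x^3/16 - x^2/8 + x/2 + 1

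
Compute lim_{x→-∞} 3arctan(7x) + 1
Evaluate the dominant behaviour as x → -∞; each term tends to a finite value or vanishes.
Limit = 1 - 3·π/2.

Final answer: 1 - 3·π/2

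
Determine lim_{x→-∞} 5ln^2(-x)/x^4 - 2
The quotient is an ∞/∞ indeterminate form as x → -∞.
Compare growth rates of the dominant terms (exponentials ≫ polynomials ≫ logarithms), or apply L'Hôpital's rule; the quotient → 0.
Adding the constant: 0 - 2 = -2. Limit = -2.

Final answer: -2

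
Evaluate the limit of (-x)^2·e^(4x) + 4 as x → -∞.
The product is a 0·∞ indeterminate form at x → -∞.
Rewrite the product as (-x)^2 / e^(-4x) (an ∞/∞ form) and apply L'Hôpital, or use the standard hierarchy e^(4|x|) ≫ |(-x)^2| as x → -∞.
The indeterminate product → 0, so the limit = 4.

Final answer: 4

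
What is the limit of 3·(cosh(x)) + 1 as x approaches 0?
Direct substitution at x = 0 gives 4.

Final answer: 4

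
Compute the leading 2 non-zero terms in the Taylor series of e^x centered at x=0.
x + 1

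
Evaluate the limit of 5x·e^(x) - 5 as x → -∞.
The product is a 0·∞ indeterminate form at x → -∞.
Rewrite the product as 5x / e^(-x) (an ∞/∞ form) and apply L'Hôpital, or use the standard hierarchy e^(|x|) ≫ |x| as x → -∞.
The indeterminate product → 0, so the limit = -5.

Final answer: -5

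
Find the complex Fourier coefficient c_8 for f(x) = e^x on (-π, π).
Compute the real Fourier coefficients first: a_8 = (-1 + e^(2·π))·e^(-π)/(65·π), b_8 = (8 - 8·e^(2·π))·e^(-π)/(65·π).
Then c_8 = (a_8 − i·b_8)/2 = -e^(-π)/(130·π) + e^(π)/(130·π) - 4·i·e^(-π)/(65·π) + 4·i·e^(π)/(65·π).

Final answer: -e^(-π)/(130·π) + e^(π)/(130·π) - 4·i·e^(-π)/(65·π) + 4·i·e^(π)/(65·π)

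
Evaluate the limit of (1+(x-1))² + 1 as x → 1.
Direct substitution at x = 1 gives 2.

Final answer: 2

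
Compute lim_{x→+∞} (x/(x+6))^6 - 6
As x → +∞: x/(x+6) = 1/(1 + 6/x) → 1, and the 6th power of a limit-1 base also → 1; with the additive constant, 1 - 6 = -5.
Limit = -5.

Final answer: -5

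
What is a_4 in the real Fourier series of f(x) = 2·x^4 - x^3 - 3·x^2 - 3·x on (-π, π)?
a_4 = (1/π) ∫_{-π}^{π} f(x)·cos(4x) dx.
Evaluate the integral (use parity and integration by parts as needed): a_4 = -9/8 + π^2.

Final answer: -9/8 + π^2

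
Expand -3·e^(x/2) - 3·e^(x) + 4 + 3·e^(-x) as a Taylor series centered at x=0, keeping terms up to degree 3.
-17·x^3/16 - 3·x^2/8 - 15·x/2 + 1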